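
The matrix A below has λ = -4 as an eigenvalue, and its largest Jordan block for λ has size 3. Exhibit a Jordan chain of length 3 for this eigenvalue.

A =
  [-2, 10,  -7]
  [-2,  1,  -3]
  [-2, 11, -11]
A Jordan chain for λ = -4 of length 3:
v_1 = (-2, -8, -12)ᵀ
v_2 = (2, -2, -2)ᵀ
v_3 = (1, 0, 0)ᵀ

Let N = A − (-4)·I. We want v_3 with N^3 v_3 = 0 but N^2 v_3 ≠ 0; then v_{j-1} := N · v_j for j = 3, …, 2.

Pick v_3 = (1, 0, 0)ᵀ.
Then v_2 = N · v_3 = (2, -2, -2)ᵀ.
Then v_1 = N · v_2 = (-2, -8, -12)ᵀ.

Sanity check: (A − (-4)·I) v_1 = (0, 0, 0)ᵀ = 0. ✓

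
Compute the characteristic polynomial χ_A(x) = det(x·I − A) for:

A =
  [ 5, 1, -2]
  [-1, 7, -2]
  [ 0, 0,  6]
x^3 - 18*x^2 + 108*x - 216

Expanding det(x·I − A) (e.g. by cofactor expansion or by noting that A is similar to its Jordan form J, which has the same characteristic polynomial as A) gives
  χ_A(x) = x^3 - 18*x^2 + 108*x - 216
which factors as (x - 6)^3. The eigenvalues (with algebraic multiplicities) are λ = 6 with multiplicity 3.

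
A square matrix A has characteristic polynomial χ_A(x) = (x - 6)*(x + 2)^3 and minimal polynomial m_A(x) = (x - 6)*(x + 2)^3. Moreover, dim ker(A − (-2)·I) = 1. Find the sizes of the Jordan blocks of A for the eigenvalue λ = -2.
Block sizes for λ = -2: [3]

Step 1 — from the characteristic polynomial, algebraic multiplicity of λ = -2 is 3. From dim ker(A − (-2)·I) = 1, there are exactly 1 Jordan blocks for λ = -2.
Step 2 — from the minimal polynomial, the factor (x + 2)^3 tells us the largest block for λ = -2 has size 3.
Step 3 — with total size 3, 1 blocks, and largest block 3, the block sizes (in nonincreasing order) are [3].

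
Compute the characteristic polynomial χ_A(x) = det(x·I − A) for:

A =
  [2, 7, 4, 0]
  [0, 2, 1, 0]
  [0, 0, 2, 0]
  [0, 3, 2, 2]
x^4 - 8*x^3 + 24*x^2 - 32*x + 16

Expanding det(x·I − A) (e.g. by cofactor expansion or by noting that A is similar to its Jordan form J, which has the same characteristic polynomial as A) gives
  χ_A(x) = x^4 - 8*x^3 + 24*x^2 - 32*x + 16
which factors as (x - 2)^4. The eigenvalues (with algebraic multiplicities) are λ = 2 with multiplicity 4.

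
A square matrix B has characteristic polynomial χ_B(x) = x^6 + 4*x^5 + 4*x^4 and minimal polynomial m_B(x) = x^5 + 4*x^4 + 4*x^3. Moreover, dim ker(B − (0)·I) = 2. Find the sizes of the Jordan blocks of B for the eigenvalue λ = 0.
Block sizes for λ = 0: [3, 1]

Step 1 — from the characteristic polynomial, algebraic multiplicity of λ = 0 is 4. From dim ker(B − (0)·I) = 2, there are exactly 2 Jordan blocks for λ = 0.
Step 2 — from the minimal polynomial, the factor (x − 0)^3 tells us the largest block for λ = 0 has size 3.
Step 3 — with total size 4, 2 blocks, and largest block 3, the block sizes (in nonincreasing order) are [3, 1].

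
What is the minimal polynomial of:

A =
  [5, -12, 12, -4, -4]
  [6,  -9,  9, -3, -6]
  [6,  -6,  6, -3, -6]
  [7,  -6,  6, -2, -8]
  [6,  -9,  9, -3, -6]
x^3 + 3*x^2

The characteristic polynomial is χ_A(x) = x^3*(x + 3)^2, so the eigenvalues are known. The minimal polynomial is
  m_A(x) = Π_λ (x − λ)^{k_λ}
where k_λ is the size of the *largest* Jordan block for λ (equivalently, the smallest k with (A − λI)^k v = 0 for every generalised eigenvector v of λ).

  λ = -3: largest Jordan block has size 1, contributing (x + 3)
  λ = 0: largest Jordan block has size 2, contributing (x − 0)^2

So m_A(x) = x^2*(x + 3) = x^3 + 3*x^2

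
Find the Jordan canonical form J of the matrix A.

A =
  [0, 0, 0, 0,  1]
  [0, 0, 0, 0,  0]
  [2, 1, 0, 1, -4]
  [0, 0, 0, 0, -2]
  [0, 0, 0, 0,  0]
J_2(0) ⊕ J_2(0) ⊕ J_1(0)

The characteristic polynomial is
  det(x·I − A) = x^5

Eigenvalues and multiplicities (the geometric multiplicity of λ is n − rank(A − λI), which equals the number of Jordan blocks for λ):
  λ = 0: algebraic multiplicity = 5, geometric multiplicity = 3

Determining the block sizes for each eigenvalue:
  λ = 0: with am = 5 and gm = 3, the partition is not yet determined (e.g. several partitions of 5 into 3 parts exist). Let N = A − (0)·I. Computing rank(N^1) = 2, rank(N^2) = 0; the number of blocks of size ≥ j is rank(N^{j−1}) − rank(N^j), giving [3, 2]. So we have 2 block(s) of size 2, 1 block(s) of size 1 → block sizes [2, 2, 1]

Assembling the blocks gives a Jordan form
J =
  [0, 1, 0, 0, 0]
  [0, 0, 0, 0, 0]
  [0, 0, 0, 1, 0]
  [0, 0, 0, 0, 0]
  [0, 0, 0, 0, 0]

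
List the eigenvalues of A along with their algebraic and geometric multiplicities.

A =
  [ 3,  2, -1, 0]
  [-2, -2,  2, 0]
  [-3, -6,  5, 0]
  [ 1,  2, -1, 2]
λ = 2: alg = 4, geom = 3

Step 1 — factor the characteristic polynomial to read off the algebraic multiplicities:
  χ_A(x) = (x - 2)^4

Step 2 — compute geometric multiplicities via the rank-nullity identity g(λ) = n − rank(A − λI):
  rank(A − (2)·I) = 1, so dim ker(A − (2)·I) = n − 1 = 3

Summary:
  λ = 2: algebraic multiplicity = 4, geometric multiplicity = 3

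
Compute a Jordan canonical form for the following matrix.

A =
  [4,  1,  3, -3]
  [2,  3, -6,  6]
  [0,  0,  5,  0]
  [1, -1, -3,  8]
J_2(5) ⊕ J_1(5) ⊕ J_1(5)

The characteristic polynomial is
  det(x·I − A) = x^4 - 20*x^3 + 150*x^2 - 500*x + 625 = (x - 5)^4

Eigenvalues and multiplicities (the geometric multiplicity of λ is n − rank(A − λI), which equals the number of Jordan blocks for λ):
  λ = 5: algebraic multiplicity = 4, geometric multiplicity = 3

Determining the block sizes for each eigenvalue:
  λ = 5: 3 blocks summing to 4 forces exactly one block of size 2 and the rest size 1 → block sizes [2, 1, 1]

Assembling the blocks gives a Jordan form
J =
  [5, 1, 0, 0]
  [0, 5, 0, 0]
  [0, 0, 5, 0]
  [0, 0, 0, 5]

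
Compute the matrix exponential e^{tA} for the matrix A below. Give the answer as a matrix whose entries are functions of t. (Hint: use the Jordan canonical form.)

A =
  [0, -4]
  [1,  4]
e^{tA} =
  [-2*t*exp(2*t) + exp(2*t), -4*t*exp(2*t)]
  [t*exp(2*t), 2*t*exp(2*t) + exp(2*t)]

Strategy: write A = P · J · P⁻¹ where J is a Jordan canonical form, so e^{tA} = P · e^{tJ} · P⁻¹, and e^{tJ} can be computed block-by-block.

A has Jordan form
J =
  [2, 1]
  [0, 2]
(up to reordering of blocks).

Per-block formulas:
  For a 2×2 Jordan block J_2(2): exp(t · J_2(2)) = e^(2t)·(I + t·N), where N is the 2×2 nilpotent shift.

After assembling e^{tJ} and conjugating by P, we get:

e^{tA} =
  [-2*t*exp(2*t) + exp(2*t), -4*t*exp(2*t)]
  [t*exp(2*t), 2*t*exp(2*t) + exp(2*t)]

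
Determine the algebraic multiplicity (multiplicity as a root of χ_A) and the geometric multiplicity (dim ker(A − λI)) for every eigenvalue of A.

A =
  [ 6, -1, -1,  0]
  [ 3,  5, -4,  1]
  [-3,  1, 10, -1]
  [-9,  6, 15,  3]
λ = 6: alg = 4, geom = 2

Step 1 — factor the characteristic polynomial to read off the algebraic multiplicities:
  χ_A(x) = (x - 6)^4

Step 2 — compute geometric multiplicities via the rank-nullity identity g(λ) = n − rank(A − λI):
  rank(A − (6)·I) = 2, so dim ker(A − (6)·I) = n − 2 = 2

Summary:
  λ = 6: algebraic multiplicity = 4, geometric multiplicity = 2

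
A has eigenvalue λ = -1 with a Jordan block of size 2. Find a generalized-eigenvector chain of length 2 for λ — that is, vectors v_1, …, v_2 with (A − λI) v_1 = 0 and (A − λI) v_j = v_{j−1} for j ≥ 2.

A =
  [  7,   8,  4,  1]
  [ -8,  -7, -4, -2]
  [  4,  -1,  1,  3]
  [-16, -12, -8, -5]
A Jordan chain for λ = -1 of length 2:
v_1 = (8, -8, 4, -16)ᵀ
v_2 = (1, 0, 0, 0)ᵀ

Let N = A − (-1)·I. We want v_2 with N^2 v_2 = 0 but N^1 v_2 ≠ 0; then v_{j-1} := N · v_j for j = 2, …, 2.

Pick v_2 = (1, 0, 0, 0)ᵀ.
Then v_1 = N · v_2 = (8, -8, 4, -16)ᵀ.

Sanity check: (A − (-1)·I) v_1 = (0, 0, 0, 0)ᵀ = 0. ✓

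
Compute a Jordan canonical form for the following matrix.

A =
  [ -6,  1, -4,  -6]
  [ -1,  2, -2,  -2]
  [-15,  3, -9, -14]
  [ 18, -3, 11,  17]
J_2(1) ⊕ J_2(1)

The characteristic polynomial is
  det(x·I − A) = x^4 - 4*x^3 + 6*x^2 - 4*x + 1 = (x - 1)^4

Eigenvalues and multiplicities (the geometric multiplicity of λ is n − rank(A − λI), which equals the number of Jordan blocks for λ):
  λ = 1: algebraic multiplicity = 4, geometric multiplicity = 2

Determining the block sizes for each eigenvalue:
  λ = 1: with am = 4 and gm = 2, the partition is not yet determined (e.g. several partitions of 4 into 2 parts exist). Let N = A − (1)·I. Computing rank(N^1) = 2, rank(N^2) = 0; the number of blocks of size ≥ j is rank(N^{j−1}) − rank(N^j), giving [2, 2]. So we have 2 block(s) of size 2 → block sizes [2, 2]

Assembling the blocks gives a Jordan form
J =
  [1, 1, 0, 0]
  [0, 1, 0, 0]
  [0, 0, 1, 1]
  [0, 0, 0, 1]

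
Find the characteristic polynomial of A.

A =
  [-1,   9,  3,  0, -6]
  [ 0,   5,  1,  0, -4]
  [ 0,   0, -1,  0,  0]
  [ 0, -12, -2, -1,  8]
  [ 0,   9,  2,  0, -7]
x^5 + 5*x^4 + 10*x^3 + 10*x^2 + 5*x + 1

Expanding det(x·I − A) (e.g. by cofactor expansion or by noting that A is similar to its Jordan form J, which has the same characteristic polynomial as A) gives
  χ_A(x) = x^5 + 5*x^4 + 10*x^3 + 10*x^2 + 5*x + 1
which factors as (x + 1)^5. The eigenvalues (with algebraic multiplicities) are λ = -1 with multiplicity 5.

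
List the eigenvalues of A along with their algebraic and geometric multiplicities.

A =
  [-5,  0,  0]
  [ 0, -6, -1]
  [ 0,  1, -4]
λ = -5: alg = 3, geom = 2

Step 1 — factor the characteristic polynomial to read off the algebraic multiplicities:
  χ_A(x) = (x + 5)^3

Step 2 — compute geometric multiplicities via the rank-nullity identity g(λ) = n − rank(A − λI):
  rank(A − (-5)·I) = 1, so dim ker(A − (-5)·I) = n − 1 = 2

Summary:
  λ = -5: algebraic multiplicity = 3, geometric multiplicity = 2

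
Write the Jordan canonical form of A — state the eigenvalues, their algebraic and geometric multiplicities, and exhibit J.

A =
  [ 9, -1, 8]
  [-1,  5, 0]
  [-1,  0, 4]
J_3(6)

The characteristic polynomial is
  det(x·I − A) = x^3 - 18*x^2 + 108*x - 216 = (x - 6)^3

Eigenvalues and multiplicities (the geometric multiplicity of λ is n − rank(A − λI), which equals the number of Jordan blocks for λ):
  λ = 6: algebraic multiplicity = 3, geometric multiplicity = 1

Determining the block sizes for each eigenvalue:
  λ = 6: one block (gm = 1), so the single block has size am = 3 → block sizes [3]

Assembling the blocks gives a Jordan form
J =
  [6, 1, 0]
  [0, 6, 1]
  [0, 0, 6]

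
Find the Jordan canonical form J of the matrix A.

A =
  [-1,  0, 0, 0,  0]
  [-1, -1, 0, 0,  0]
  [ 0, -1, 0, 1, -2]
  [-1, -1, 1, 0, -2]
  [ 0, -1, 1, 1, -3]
J_2(-1) ⊕ J_2(-1) ⊕ J_1(-1)

The characteristic polynomial is
  det(x·I − A) = x^5 + 5*x^4 + 10*x^3 + 10*x^2 + 5*x + 1 = (x + 1)^5

Eigenvalues and multiplicities (the geometric multiplicity of λ is n − rank(A − λI), which equals the number of Jordan blocks for λ):
  λ = -1: algebraic multiplicity = 5, geometric multiplicity = 3

Determining the block sizes for each eigenvalue:
  λ = -1: with am = 5 and gm = 3, the partition is not yet determined (e.g. several partitions of 5 into 3 parts exist). Let N = A − (-1)·I. Computing rank(N^1) = 2, rank(N^2) = 0; the number of blocks of size ≥ j is rank(N^{j−1}) − rank(N^j), giving [3, 2]. So we have 2 block(s) of size 2, 1 block(s) of size 1 → block sizes [2, 2, 1]

Assembling the blocks gives a Jordan form
J =
  [-1,  1,  0,  0,  0]
  [ 0, -1,  0,  0,  0]
  [ 0,  0, -1,  1,  0]
  [ 0,  0,  0, -1,  0]
  [ 0,  0,  0,  0, -1]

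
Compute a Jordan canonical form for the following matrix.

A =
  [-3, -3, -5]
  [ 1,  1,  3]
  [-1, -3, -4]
J_3(-2)

The characteristic polynomial is
  det(x·I − A) = x^3 + 6*x^2 + 12*x + 8 = (x + 2)^3

Eigenvalues and multiplicities (the geometric multiplicity of λ is n − rank(A − λI), which equals the number of Jordan blocks for λ):
  λ = -2: algebraic multiplicity = 3, geometric multiplicity = 1

Determining the block sizes for each eigenvalue:
  λ = -2: one block (gm = 1), so the single block has size am = 3 → block sizes [3]

Assembling the blocks gives a Jordan form
J =
  [-2,  1,  0]
  [ 0, -2,  1]
  [ 0,  0, -2]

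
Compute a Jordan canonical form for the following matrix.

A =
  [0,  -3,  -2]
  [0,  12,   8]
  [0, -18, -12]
J_2(0) ⊕ J_1(0)

The characteristic polynomial is
  det(x·I − A) = x^3

Eigenvalues and multiplicities (the geometric multiplicity of λ is n − rank(A − λI), which equals the number of Jordan blocks for λ):
  λ = 0: algebraic multiplicity = 3, geometric multiplicity = 2

Determining the block sizes for each eigenvalue:
  λ = 0: 2 blocks summing to 3 forces exactly one block of size 2 and the rest size 1 → block sizes [2, 1]

Assembling the blocks gives a Jordan form
J =
  [0, 1, 0]
  [0, 0, 0]
  [0, 0, 0]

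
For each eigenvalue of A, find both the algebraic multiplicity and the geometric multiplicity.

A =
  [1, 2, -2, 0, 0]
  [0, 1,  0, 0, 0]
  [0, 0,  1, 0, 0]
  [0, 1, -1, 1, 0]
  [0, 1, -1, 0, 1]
λ = 1: alg = 5, geom = 4

Step 1 — factor the characteristic polynomial to read off the algebraic multiplicities:
  χ_A(x) = (x - 1)^5

Step 2 — compute geometric multiplicities via the rank-nullity identity g(λ) = n − rank(A − λI):
  rank(A − (1)·I) = 1, so dim ker(A − (1)·I) = n − 1 = 4

Summary:
  λ = 1: algebraic multiplicity = 5, geometric multiplicity = 4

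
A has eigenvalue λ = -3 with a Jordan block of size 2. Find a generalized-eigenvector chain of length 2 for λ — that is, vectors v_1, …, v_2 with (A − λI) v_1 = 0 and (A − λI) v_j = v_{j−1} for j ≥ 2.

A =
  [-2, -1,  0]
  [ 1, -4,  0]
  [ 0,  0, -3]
A Jordan chain for λ = -3 of length 2:
v_1 = (1, 1, 0)ᵀ
v_2 = (1, 0, 0)ᵀ

Let N = A − (-3)·I. We want v_2 with N^2 v_2 = 0 but N^1 v_2 ≠ 0; then v_{j-1} := N · v_j for j = 2, …, 2.

Pick v_2 = (1, 0, 0)ᵀ.
Then v_1 = N · v_2 = (1, 1, 0)ᵀ.

Sanity check: (A − (-3)·I) v_1 = (0, 0, 0)ᵀ = 0. ✓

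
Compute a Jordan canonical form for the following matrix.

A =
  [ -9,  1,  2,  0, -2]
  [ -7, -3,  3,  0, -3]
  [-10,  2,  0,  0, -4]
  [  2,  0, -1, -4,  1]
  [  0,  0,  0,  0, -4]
J_3(-4) ⊕ J_1(-4) ⊕ J_1(-4)

The characteristic polynomial is
  det(x·I − A) = x^5 + 20*x^4 + 160*x^3 + 640*x^2 + 1280*x + 1024 = (x + 4)^5

Eigenvalues and multiplicities (the geometric multiplicity of λ is n − rank(A − λI), which equals the number of Jordan blocks for λ):
  λ = -4: algebraic multiplicity = 5, geometric multiplicity = 3

Determining the block sizes for each eigenvalue:
  λ = -4: with am = 5 and gm = 3, the partition is not yet determined (e.g. several partitions of 5 into 3 parts exist). Let N = A − (-4)·I. Computing rank(N^1) = 2, rank(N^2) = 1, rank(N^3) = 0; the number of blocks of size ≥ j is rank(N^{j−1}) − rank(N^j), giving [3, 1, 1]. So we have 1 block(s) of size 3, 2 block(s) of size 1 → block sizes [3, 1, 1]

Assembling the blocks gives a Jordan form
J =
  [-4,  1,  0,  0,  0]
  [ 0, -4,  1,  0,  0]
  [ 0,  0, -4,  0,  0]
  [ 0,  0,  0, -4,  0]
  [ 0,  0,  0,  0, -4]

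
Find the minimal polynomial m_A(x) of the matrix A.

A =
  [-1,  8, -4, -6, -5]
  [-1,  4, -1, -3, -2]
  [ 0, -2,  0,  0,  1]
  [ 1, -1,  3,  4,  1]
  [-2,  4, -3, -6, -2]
x^3 - 3*x^2 + 3*x - 1

The characteristic polynomial is χ_A(x) = (x - 1)^5, so the eigenvalues are known. The minimal polynomial is
  m_A(x) = Π_λ (x − λ)^{k_λ}
where k_λ is the size of the *largest* Jordan block for λ (equivalently, the smallest k with (A − λI)^k v = 0 for every generalised eigenvector v of λ).

  λ = 1: largest Jordan block has size 3, contributing (x − 1)^3

So m_A(x) = (x - 1)^3 = x^3 - 3*x^2 + 3*x - 1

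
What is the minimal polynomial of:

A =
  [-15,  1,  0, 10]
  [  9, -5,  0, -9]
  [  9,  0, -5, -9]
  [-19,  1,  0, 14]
x^3 + 6*x^2 - 15*x - 100

The characteristic polynomial is χ_A(x) = (x - 4)*(x + 5)^3, so the eigenvalues are known. The minimal polynomial is
  m_A(x) = Π_λ (x − λ)^{k_λ}
where k_λ is the size of the *largest* Jordan block for λ (equivalently, the smallest k with (A − λI)^k v = 0 for every generalised eigenvector v of λ).

  λ = -5: largest Jordan block has size 2, contributing (x + 5)^2
  λ = 4: largest Jordan block has size 1, contributing (x − 4)

So m_A(x) = (x - 4)*(x + 5)^2 = x^3 + 6*x^2 - 15*x - 100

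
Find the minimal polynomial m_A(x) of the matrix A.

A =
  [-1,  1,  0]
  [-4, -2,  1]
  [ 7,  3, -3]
x^3 + 6*x^2 + 12*x + 8

The characteristic polynomial is χ_A(x) = (x + 2)^3, so the eigenvalues are known. The minimal polynomial is
  m_A(x) = Π_λ (x − λ)^{k_λ}
where k_λ is the size of the *largest* Jordan block for λ (equivalently, the smallest k with (A − λI)^k v = 0 for every generalised eigenvector v of λ).

  λ = -2: largest Jordan block has size 3, contributing (x + 2)^3

So m_A(x) = (x + 2)^3 = x^3 + 6*x^2 + 12*x + 8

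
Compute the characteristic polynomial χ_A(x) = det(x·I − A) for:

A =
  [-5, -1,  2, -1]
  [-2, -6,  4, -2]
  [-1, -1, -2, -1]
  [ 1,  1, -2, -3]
x^4 + 16*x^3 + 96*x^2 + 256*x + 256

Expanding det(x·I − A) (e.g. by cofactor expansion or by noting that A is similar to its Jordan form J, which has the same characteristic polynomial as A) gives
  χ_A(x) = x^4 + 16*x^3 + 96*x^2 + 256*x + 256
which factors as (x + 4)^4. The eigenvalues (with algebraic multiplicities) are λ = -4 with multiplicity 4.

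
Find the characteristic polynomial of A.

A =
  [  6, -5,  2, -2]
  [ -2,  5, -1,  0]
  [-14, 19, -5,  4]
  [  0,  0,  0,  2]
x^4 - 8*x^3 + 24*x^2 - 32*x + 16

Expanding det(x·I − A) (e.g. by cofactor expansion or by noting that A is similar to its Jordan form J, which has the same characteristic polynomial as A) gives
  χ_A(x) = x^4 - 8*x^3 + 24*x^2 - 32*x + 16
which factors as (x - 2)^4. The eigenvalues (with algebraic multiplicities) are λ = 2 with multiplicity 4.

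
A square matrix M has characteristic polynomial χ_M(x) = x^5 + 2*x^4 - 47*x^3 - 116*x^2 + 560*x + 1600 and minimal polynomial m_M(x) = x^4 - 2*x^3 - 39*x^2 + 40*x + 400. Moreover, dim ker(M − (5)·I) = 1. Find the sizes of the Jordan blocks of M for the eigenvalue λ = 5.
Block sizes for λ = 5: [2]

Step 1 — from the characteristic polynomial, algebraic multiplicity of λ = 5 is 2. From dim ker(M − (5)·I) = 1, there are exactly 1 Jordan blocks for λ = 5.
Step 2 — from the minimal polynomial, the factor (x − 5)^2 tells us the largest block for λ = 5 has size 2.
Step 3 — with total size 2, 1 blocks, and largest block 2, the block sizes (in nonincreasing order) are [2].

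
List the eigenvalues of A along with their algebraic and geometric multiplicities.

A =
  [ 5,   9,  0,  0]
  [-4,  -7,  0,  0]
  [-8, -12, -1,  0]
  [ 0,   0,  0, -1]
λ = -1: alg = 4, geom = 3

Step 1 — factor the characteristic polynomial to read off the algebraic multiplicities:
  χ_A(x) = (x + 1)^4

Step 2 — compute geometric multiplicities via the rank-nullity identity g(λ) = n − rank(A − λI):
  rank(A − (-1)·I) = 1, so dim ker(A − (-1)·I) = n − 1 = 3

Summary:
  λ = -1: algebraic multiplicity = 4, geometric multiplicity = 3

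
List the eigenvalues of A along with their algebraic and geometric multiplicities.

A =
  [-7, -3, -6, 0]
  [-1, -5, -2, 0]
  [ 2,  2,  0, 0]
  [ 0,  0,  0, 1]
λ = -4: alg = 3, geom = 2; λ = 1: alg = 1, geom = 1

Step 1 — factor the characteristic polynomial to read off the algebraic multiplicities:
  χ_A(x) = (x - 1)*(x + 4)^3

Step 2 — compute geometric multiplicities via the rank-nullity identity g(λ) = n − rank(A − λI):
  rank(A − (-4)·I) = 2, so dim ker(A − (-4)·I) = n − 2 = 2
  rank(A − (1)·I) = 3, so dim ker(A − (1)·I) = n − 3 = 1

Summary:
  λ = -4: algebraic multiplicity = 3, geometric multiplicity = 2
  λ = 1: algebraic multiplicity = 1, geometric multiplicity = 1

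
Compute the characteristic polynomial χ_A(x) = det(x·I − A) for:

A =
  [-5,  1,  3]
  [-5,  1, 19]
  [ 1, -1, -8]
x^3 + 12*x^2 + 48*x + 64

Expanding det(x·I − A) (e.g. by cofactor expansion or by noting that A is similar to its Jordan form J, which has the same characteristic polynomial as A) gives
  χ_A(x) = x^3 + 12*x^2 + 48*x + 64
which factors as (x + 4)^3. The eigenvalues (with algebraic multiplicities) are λ = -4 with multiplicity 3.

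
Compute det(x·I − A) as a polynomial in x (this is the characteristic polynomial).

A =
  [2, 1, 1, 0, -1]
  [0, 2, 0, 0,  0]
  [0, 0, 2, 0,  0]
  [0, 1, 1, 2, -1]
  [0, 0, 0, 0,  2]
x^5 - 10*x^4 + 40*x^3 - 80*x^2 + 80*x - 32

Expanding det(x·I − A) (e.g. by cofactor expansion or by noting that A is similar to its Jordan form J, which has the same characteristic polynomial as A) gives
  χ_A(x) = x^5 - 10*x^4 + 40*x^3 - 80*x^2 + 80*x - 32
which factors as (x - 2)^5. The eigenvalues (with algebraic multiplicities) are λ = 2 with multiplicity 5.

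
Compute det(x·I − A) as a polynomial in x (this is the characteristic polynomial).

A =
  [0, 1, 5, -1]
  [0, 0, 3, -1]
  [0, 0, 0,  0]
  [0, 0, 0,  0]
x^4

Expanding det(x·I − A) (e.g. by cofactor expansion or by noting that A is similar to its Jordan form J, which has the same characteristic polynomial as A) gives
  χ_A(x) = x^4
which factors as x^4. The eigenvalues (with algebraic multiplicities) are λ = 0 with multiplicity 4.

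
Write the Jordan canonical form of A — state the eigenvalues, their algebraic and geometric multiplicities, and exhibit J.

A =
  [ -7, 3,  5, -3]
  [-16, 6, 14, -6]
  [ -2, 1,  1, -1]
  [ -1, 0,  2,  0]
J_3(0) ⊕ J_1(0)

The characteristic polynomial is
  det(x·I − A) = x^4

Eigenvalues and multiplicities (the geometric multiplicity of λ is n − rank(A − λI), which equals the number of Jordan blocks for λ):
  λ = 0: algebraic multiplicity = 4, geometric multiplicity = 2

Determining the block sizes for each eigenvalue:
  λ = 0: with am = 4 and gm = 2, the partition is not yet determined (e.g. several partitions of 4 into 2 parts exist). Let N = A − (0)·I. Computing rank(N^1) = 2, rank(N^2) = 1, rank(N^3) = 0; the number of blocks of size ≥ j is rank(N^{j−1}) − rank(N^j), giving [2, 1, 1]. So we have 1 block(s) of size 3, 1 block(s) of size 1 → block sizes [3, 1]

Assembling the blocks gives a Jordan form
J =
  [0, 1, 0, 0]
  [0, 0, 1, 0]
  [0, 0, 0, 0]
  [0, 0, 0, 0]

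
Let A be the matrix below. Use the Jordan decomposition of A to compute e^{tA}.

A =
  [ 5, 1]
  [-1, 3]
e^{tA} =
  [t*exp(4*t) + exp(4*t), t*exp(4*t)]
  [-t*exp(4*t), -t*exp(4*t) + exp(4*t)]

Strategy: write A = P · J · P⁻¹ where J is a Jordan canonical form, so e^{tA} = P · e^{tJ} · P⁻¹, and e^{tJ} can be computed block-by-block.

A has Jordan form
J =
  [4, 1]
  [0, 4]
(up to reordering of blocks).

Per-block formulas:
  For a 2×2 Jordan block J_2(4): exp(t · J_2(4)) = e^(4t)·(I + t·N), where N is the 2×2 nilpotent shift.

After assembling e^{tJ} and conjugating by P, we get:

e^{tA} =
  [t*exp(4*t) + exp(4*t), t*exp(4*t)]
  [-t*exp(4*t), -t*exp(4*t) + exp(4*t)]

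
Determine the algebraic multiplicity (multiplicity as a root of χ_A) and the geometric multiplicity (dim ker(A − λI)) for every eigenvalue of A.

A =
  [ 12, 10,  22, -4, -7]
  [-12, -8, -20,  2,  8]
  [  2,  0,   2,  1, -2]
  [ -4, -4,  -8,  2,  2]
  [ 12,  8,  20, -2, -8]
λ = 0: alg = 5, geom = 3

Step 1 — factor the characteristic polynomial to read off the algebraic multiplicities:
  χ_A(x) = x^5

Step 2 — compute geometric multiplicities via the rank-nullity identity g(λ) = n − rank(A − λI):
  rank(A − (0)·I) = 2, so dim ker(A − (0)·I) = n − 2 = 3

Summary:
  λ = 0: algebraic multiplicity = 5, geometric multiplicity = 3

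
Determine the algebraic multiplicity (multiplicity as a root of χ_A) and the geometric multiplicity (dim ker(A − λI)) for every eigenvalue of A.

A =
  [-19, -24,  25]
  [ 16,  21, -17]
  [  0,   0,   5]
λ = -3: alg = 1, geom = 1; λ = 5: alg = 2, geom = 1

Step 1 — factor the characteristic polynomial to read off the algebraic multiplicities:
  χ_A(x) = (x - 5)^2*(x + 3)

Step 2 — compute geometric multiplicities via the rank-nullity identity g(λ) = n − rank(A − λI):
  rank(A − (-3)·I) = 2, so dim ker(A − (-3)·I) = n − 2 = 1
  rank(A − (5)·I) = 2, so dim ker(A − (5)·I) = n − 2 = 1

Summary:
  λ = -3: algebraic multiplicity = 1, geometric multiplicity = 1
  λ = 5: algebraic multiplicity = 2, geometric multiplicity = 1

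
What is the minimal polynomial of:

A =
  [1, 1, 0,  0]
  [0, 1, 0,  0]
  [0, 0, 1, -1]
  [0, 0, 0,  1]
x^2 - 2*x + 1

The characteristic polynomial is χ_A(x) = (x - 1)^4, so the eigenvalues are known. The minimal polynomial is
  m_A(x) = Π_λ (x − λ)^{k_λ}
where k_λ is the size of the *largest* Jordan block for λ (equivalently, the smallest k with (A − λI)^k v = 0 for every generalised eigenvector v of λ).

  λ = 1: largest Jordan block has size 2, contributing (x − 1)^2

So m_A(x) = (x - 1)^2 = x^2 - 2*x + 1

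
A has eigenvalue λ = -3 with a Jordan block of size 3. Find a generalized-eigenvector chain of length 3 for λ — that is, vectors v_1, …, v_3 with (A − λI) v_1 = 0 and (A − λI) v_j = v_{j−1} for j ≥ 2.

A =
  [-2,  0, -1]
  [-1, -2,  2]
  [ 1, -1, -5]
A Jordan chain for λ = -3 of length 3:
v_1 = (1, -1, 1)ᵀ
v_2 = (0, 1, -1)ᵀ
v_3 = (0, 1, 0)ᵀ

Let N = A − (-3)·I. We want v_3 with N^3 v_3 = 0 but N^2 v_3 ≠ 0; then v_{j-1} := N · v_j for j = 3, …, 2.

Pick v_3 = (0, 1, 0)ᵀ.
Then v_2 = N · v_3 = (0, 1, -1)ᵀ.
Then v_1 = N · v_2 = (1, -1, 1)ᵀ.

Sanity check: (A − (-3)·I) v_1 = (0, 0, 0)ᵀ = 0. ✓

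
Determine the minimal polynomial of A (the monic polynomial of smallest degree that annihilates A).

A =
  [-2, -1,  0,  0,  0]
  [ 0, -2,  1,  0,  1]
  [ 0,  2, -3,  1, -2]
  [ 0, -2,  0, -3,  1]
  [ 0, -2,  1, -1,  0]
x^3 + 6*x^2 + 12*x + 8

The characteristic polynomial is χ_A(x) = (x + 2)^5, so the eigenvalues are known. The minimal polynomial is
  m_A(x) = Π_λ (x − λ)^{k_λ}
where k_λ is the size of the *largest* Jordan block for λ (equivalently, the smallest k with (A − λI)^k v = 0 for every generalised eigenvector v of λ).

  λ = -2: largest Jordan block has size 3, contributing (x + 2)^3

So m_A(x) = (x + 2)^3 = x^3 + 6*x^2 + 12*x + 8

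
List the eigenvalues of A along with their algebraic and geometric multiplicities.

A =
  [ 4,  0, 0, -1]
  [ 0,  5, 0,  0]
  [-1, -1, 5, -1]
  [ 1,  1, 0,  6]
λ = 5: alg = 4, geom = 2

Step 1 — factor the characteristic polynomial to read off the algebraic multiplicities:
  χ_A(x) = (x - 5)^4

Step 2 — compute geometric multiplicities via the rank-nullity identity g(λ) = n − rank(A − λI):
  rank(A − (5)·I) = 2, so dim ker(A − (5)·I) = n − 2 = 2

Summary:
  λ = 5: algebraic multiplicity = 4, geometric multiplicity = 2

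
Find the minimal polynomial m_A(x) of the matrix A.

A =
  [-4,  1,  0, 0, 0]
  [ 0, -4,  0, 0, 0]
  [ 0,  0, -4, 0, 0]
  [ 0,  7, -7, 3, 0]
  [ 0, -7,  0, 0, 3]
x^3 + 5*x^2 - 8*x - 48

The characteristic polynomial is χ_A(x) = (x - 3)^2*(x + 4)^3, so the eigenvalues are known. The minimal polynomial is
  m_A(x) = Π_λ (x − λ)^{k_λ}
where k_λ is the size of the *largest* Jordan block for λ (equivalently, the smallest k with (A − λI)^k v = 0 for every generalised eigenvector v of λ).

  λ = -4: largest Jordan block has size 2, contributing (x + 4)^2
  λ = 3: largest Jordan block has size 1, contributing (x − 3)

So m_A(x) = (x - 3)*(x + 4)^2 = x^3 + 5*x^2 - 8*x - 48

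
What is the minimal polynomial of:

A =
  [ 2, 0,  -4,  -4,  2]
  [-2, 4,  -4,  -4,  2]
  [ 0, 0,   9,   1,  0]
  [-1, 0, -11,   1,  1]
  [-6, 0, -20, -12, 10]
x^4 - 22*x^3 + 180*x^2 - 648*x + 864

The characteristic polynomial is χ_A(x) = (x - 6)^3*(x - 4)^2, so the eigenvalues are known. The minimal polynomial is
  m_A(x) = Π_λ (x − λ)^{k_λ}
where k_λ is the size of the *largest* Jordan block for λ (equivalently, the smallest k with (A − λI)^k v = 0 for every generalised eigenvector v of λ).

  λ = 4: largest Jordan block has size 1, contributing (x − 4)
  λ = 6: largest Jordan block has size 3, contributing (x − 6)^3

So m_A(x) = (x - 6)^3*(x - 4) = x^4 - 22*x^3 + 180*x^2 - 648*x + 864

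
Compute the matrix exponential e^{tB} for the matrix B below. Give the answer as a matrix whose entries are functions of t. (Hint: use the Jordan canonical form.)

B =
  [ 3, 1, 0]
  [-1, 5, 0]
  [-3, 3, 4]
e^{tB} =
  [-t*exp(4*t) + exp(4*t), t*exp(4*t), 0]
  [-t*exp(4*t), t*exp(4*t) + exp(4*t), 0]
  [-3*t*exp(4*t), 3*t*exp(4*t), exp(4*t)]

Strategy: write B = P · J · P⁻¹ where J is a Jordan canonical form, so e^{tB} = P · e^{tJ} · P⁻¹, and e^{tJ} can be computed block-by-block.

B has Jordan form
J =
  [4, 1, 0]
  [0, 4, 0]
  [0, 0, 4]
(up to reordering of blocks).

Per-block formulas:
  For a 1×1 block at λ = 4: exp(t · [4]) = [e^(4t)].
  For a 2×2 Jordan block J_2(4): exp(t · J_2(4)) = e^(4t)·(I + t·N), where N is the 2×2 nilpotent shift.

After assembling e^{tJ} and conjugating by P, we get:

e^{tB} =
  [-t*exp(4*t) + exp(4*t), t*exp(4*t), 0]
  [-t*exp(4*t), t*exp(4*t) + exp(4*t), 0]
  [-3*t*exp(4*t), 3*t*exp(4*t), exp(4*t)]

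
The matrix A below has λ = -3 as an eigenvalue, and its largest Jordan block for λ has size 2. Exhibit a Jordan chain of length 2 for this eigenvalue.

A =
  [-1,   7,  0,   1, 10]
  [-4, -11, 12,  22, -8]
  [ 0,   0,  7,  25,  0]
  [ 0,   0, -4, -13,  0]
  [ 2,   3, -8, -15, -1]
A Jordan chain for λ = -3 of length 2:
v_1 = (0, 12, 10, -4, -8)ᵀ
v_2 = (0, 0, 1, 0, 0)ᵀ

Let N = A − (-3)·I. We want v_2 with N^2 v_2 = 0 but N^1 v_2 ≠ 0; then v_{j-1} := N · v_j for j = 2, …, 2.

Pick v_2 = (0, 0, 1, 0, 0)ᵀ.
Then v_1 = N · v_2 = (0, 12, 10, -4, -8)ᵀ.

Sanity check: (A − (-3)·I) v_1 = (0, 0, 0, 0, 0)ᵀ = 0. ✓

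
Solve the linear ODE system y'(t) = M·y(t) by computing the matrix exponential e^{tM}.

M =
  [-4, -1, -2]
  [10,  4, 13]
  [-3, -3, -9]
e^{tM} =
  [-3*t^2*exp(-3*t)/2 - t*exp(-3*t) + exp(-3*t), -t*exp(-3*t), t^2*exp(-3*t)/2 - 2*t*exp(-3*t)]
  [21*t^2*exp(-3*t)/2 + 10*t*exp(-3*t), 7*t*exp(-3*t) + exp(-3*t), -7*t^2*exp(-3*t)/2 + 13*t*exp(-3*t)]
  [-9*t^2*exp(-3*t)/2 - 3*t*exp(-3*t), -3*t*exp(-3*t), 3*t^2*exp(-3*t)/2 - 6*t*exp(-3*t) + exp(-3*t)]

Strategy: write M = P · J · P⁻¹ where J is a Jordan canonical form, so e^{tM} = P · e^{tJ} · P⁻¹, and e^{tJ} can be computed block-by-block.

M has Jordan form
J =
  [-3,  1,  0]
  [ 0, -3,  1]
  [ 0,  0, -3]
(up to reordering of blocks).

Per-block formulas:
  For a 3×3 Jordan block J_3(-3): exp(t · J_3(-3)) = e^(-3t)·(I + t·N + (t^2/2)·N^2), where N is the 3×3 nilpotent shift.

After assembling e^{tJ} and conjugating by P, we get:

e^{tM} =
  [-3*t^2*exp(-3*t)/2 - t*exp(-3*t) + exp(-3*t), -t*exp(-3*t), t^2*exp(-3*t)/2 - 2*t*exp(-3*t)]
  [21*t^2*exp(-3*t)/2 + 10*t*exp(-3*t), 7*t*exp(-3*t) + exp(-3*t), -7*t^2*exp(-3*t)/2 + 13*t*exp(-3*t)]
  [-9*t^2*exp(-3*t)/2 - 3*t*exp(-3*t), -3*t*exp(-3*t), 3*t^2*exp(-3*t)/2 - 6*t*exp(-3*t) + exp(-3*t)]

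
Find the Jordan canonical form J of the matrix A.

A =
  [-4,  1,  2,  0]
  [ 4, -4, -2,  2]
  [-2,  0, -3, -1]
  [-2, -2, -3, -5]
J_2(-4) ⊕ J_2(-4)

The characteristic polynomial is
  det(x·I − A) = x^4 + 16*x^3 + 96*x^2 + 256*x + 256 = (x + 4)^4

Eigenvalues and multiplicities (the geometric multiplicity of λ is n − rank(A − λI), which equals the number of Jordan blocks for λ):
  λ = -4: algebraic multiplicity = 4, geometric multiplicity = 2

Determining the block sizes for each eigenvalue:
  λ = -4: with am = 4 and gm = 2, the partition is not yet determined (e.g. several partitions of 4 into 2 parts exist). Let N = A − (-4)·I. Computing rank(N^1) = 2, rank(N^2) = 0; the number of blocks of size ≥ j is rank(N^{j−1}) − rank(N^j), giving [2, 2]. So we have 2 block(s) of size 2 → block sizes [2, 2]

Assembling the blocks gives a Jordan form
J =
  [-4,  1,  0,  0]
  [ 0, -4,  0,  0]
  [ 0,  0, -4,  1]
  [ 0,  0,  0, -4]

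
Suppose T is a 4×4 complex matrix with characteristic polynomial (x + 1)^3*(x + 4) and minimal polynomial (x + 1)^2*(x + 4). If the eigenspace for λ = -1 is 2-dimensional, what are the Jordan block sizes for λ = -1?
Block sizes for λ = -1: [2, 1]

Step 1 — from the characteristic polynomial, algebraic multiplicity of λ = -1 is 3. From dim ker(T − (-1)·I) = 2, there are exactly 2 Jordan blocks for λ = -1.
Step 2 — from the minimal polynomial, the factor (x + 1)^2 tells us the largest block for λ = -1 has size 2.
Step 3 — with total size 3, 2 blocks, and largest block 2, the block sizes (in nonincreasing order) are [2, 1].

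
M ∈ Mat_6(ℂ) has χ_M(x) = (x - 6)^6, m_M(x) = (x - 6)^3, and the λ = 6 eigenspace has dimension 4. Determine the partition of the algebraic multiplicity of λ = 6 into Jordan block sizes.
Block sizes for λ = 6: [3, 1, 1, 1]

Step 1 — from the characteristic polynomial, algebraic multiplicity of λ = 6 is 6. From dim ker(M − (6)·I) = 4, there are exactly 4 Jordan blocks for λ = 6.
Step 2 — from the minimal polynomial, the factor (x − 6)^3 tells us the largest block for λ = 6 has size 3.
Step 3 — with total size 6, 4 blocks, and largest block 3, the block sizes (in nonincreasing order) are [3, 1, 1, 1].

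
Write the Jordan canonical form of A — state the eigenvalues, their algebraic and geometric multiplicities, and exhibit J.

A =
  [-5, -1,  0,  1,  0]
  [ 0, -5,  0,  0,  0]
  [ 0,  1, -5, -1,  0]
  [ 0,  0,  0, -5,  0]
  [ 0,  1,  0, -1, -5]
J_2(-5) ⊕ J_1(-5) ⊕ J_1(-5) ⊕ J_1(-5)

The characteristic polynomial is
  det(x·I − A) = x^5 + 25*x^4 + 250*x^3 + 1250*x^2 + 3125*x + 3125 = (x + 5)^5

Eigenvalues and multiplicities (the geometric multiplicity of λ is n − rank(A − λI), which equals the number of Jordan blocks for λ):
  λ = -5: algebraic multiplicity = 5, geometric multiplicity = 4

Determining the block sizes for each eigenvalue:
  λ = -5: 4 blocks summing to 5 forces exactly one block of size 2 and the rest size 1 → block sizes [2, 1, 1, 1]

Assembling the blocks gives a Jordan form
J =
  [-5,  1,  0,  0,  0]
  [ 0, -5,  0,  0,  0]
  [ 0,  0, -5,  0,  0]
  [ 0,  0,  0, -5,  0]
  [ 0,  0,  0,  0, -5]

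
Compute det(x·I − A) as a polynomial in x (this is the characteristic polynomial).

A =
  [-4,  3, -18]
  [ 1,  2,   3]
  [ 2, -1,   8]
x^3 - 6*x^2 + 12*x - 8

Expanding det(x·I − A) (e.g. by cofactor expansion or by noting that A is similar to its Jordan form J, which has the same characteristic polynomial as A) gives
  χ_A(x) = x^3 - 6*x^2 + 12*x - 8
which factors as (x - 2)^3. The eigenvalues (with algebraic multiplicities) are λ = 2 with multiplicity 3.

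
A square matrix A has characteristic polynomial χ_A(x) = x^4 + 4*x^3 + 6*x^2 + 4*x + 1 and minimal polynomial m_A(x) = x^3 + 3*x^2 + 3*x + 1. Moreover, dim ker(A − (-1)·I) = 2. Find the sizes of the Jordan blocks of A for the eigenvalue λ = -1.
Block sizes for λ = -1: [3, 1]

Step 1 — from the characteristic polynomial, algebraic multiplicity of λ = -1 is 4. From dim ker(A − (-1)·I) = 2, there are exactly 2 Jordan blocks for λ = -1.
Step 2 — from the minimal polynomial, the factor (x + 1)^3 tells us the largest block for λ = -1 has size 3.
Step 3 — with total size 4, 2 blocks, and largest block 3, the block sizes (in nonincreasing order) are [3, 1].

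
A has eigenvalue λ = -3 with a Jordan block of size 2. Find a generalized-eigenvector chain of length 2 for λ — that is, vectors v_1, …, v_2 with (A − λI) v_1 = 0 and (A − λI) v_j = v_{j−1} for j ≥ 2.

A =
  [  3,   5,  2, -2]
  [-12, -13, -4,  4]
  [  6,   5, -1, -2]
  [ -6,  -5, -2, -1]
A Jordan chain for λ = -3 of length 2:
v_1 = (6, -12, 6, -6)ᵀ
v_2 = (1, 0, 0, 0)ᵀ

Let N = A − (-3)·I. We want v_2 with N^2 v_2 = 0 but N^1 v_2 ≠ 0; then v_{j-1} := N · v_j for j = 2, …, 2.

Pick v_2 = (1, 0, 0, 0)ᵀ.
Then v_1 = N · v_2 = (6, -12, 6, -6)ᵀ.

Sanity check: (A − (-3)·I) v_1 = (0, 0, 0, 0)ᵀ = 0. ✓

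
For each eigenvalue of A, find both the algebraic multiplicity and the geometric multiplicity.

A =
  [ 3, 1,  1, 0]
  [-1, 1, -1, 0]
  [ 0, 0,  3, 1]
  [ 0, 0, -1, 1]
λ = 2: alg = 4, geom = 2

Step 1 — factor the characteristic polynomial to read off the algebraic multiplicities:
  χ_A(x) = (x - 2)^4

Step 2 — compute geometric multiplicities via the rank-nullity identity g(λ) = n − rank(A − λI):
  rank(A − (2)·I) = 2, so dim ker(A − (2)·I) = n − 2 = 2

Summary:
  λ = 2: algebraic multiplicity = 4, geometric multiplicity = 2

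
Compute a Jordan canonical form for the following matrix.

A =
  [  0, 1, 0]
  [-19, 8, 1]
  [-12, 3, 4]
J_3(4)

The characteristic polynomial is
  det(x·I − A) = x^3 - 12*x^2 + 48*x - 64 = (x - 4)^3

Eigenvalues and multiplicities (the geometric multiplicity of λ is n − rank(A − λI), which equals the number of Jordan blocks for λ):
  λ = 4: algebraic multiplicity = 3, geometric multiplicity = 1

Determining the block sizes for each eigenvalue:
  λ = 4: one block (gm = 1), so the single block has size am = 3 → block sizes [3]

Assembling the blocks gives a Jordan form
J =
  [4, 1, 0]
  [0, 4, 1]
  [0, 0, 4]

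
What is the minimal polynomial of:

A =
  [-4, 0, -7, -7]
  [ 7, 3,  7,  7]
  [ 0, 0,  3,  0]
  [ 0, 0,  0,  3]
x^2 + x - 12

The characteristic polynomial is χ_A(x) = (x - 3)^3*(x + 4), so the eigenvalues are known. The minimal polynomial is
  m_A(x) = Π_λ (x − λ)^{k_λ}
where k_λ is the size of the *largest* Jordan block for λ (equivalently, the smallest k with (A − λI)^k v = 0 for every generalised eigenvector v of λ).

  λ = -4: largest Jordan block has size 1, contributing (x + 4)
  λ = 3: largest Jordan block has size 1, contributing (x − 3)

So m_A(x) = (x - 3)*(x + 4) = x^2 + x - 12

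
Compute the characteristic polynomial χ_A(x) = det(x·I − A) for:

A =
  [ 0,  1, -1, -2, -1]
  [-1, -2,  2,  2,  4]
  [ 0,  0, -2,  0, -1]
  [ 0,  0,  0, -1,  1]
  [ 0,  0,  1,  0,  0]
x^5 + 5*x^4 + 10*x^3 + 10*x^2 + 5*x + 1

Expanding det(x·I − A) (e.g. by cofactor expansion or by noting that A is similar to its Jordan form J, which has the same characteristic polynomial as A) gives
  χ_A(x) = x^5 + 5*x^4 + 10*x^3 + 10*x^2 + 5*x + 1
which factors as (x + 1)^5. The eigenvalues (with algebraic multiplicities) are λ = -1 with multiplicity 5.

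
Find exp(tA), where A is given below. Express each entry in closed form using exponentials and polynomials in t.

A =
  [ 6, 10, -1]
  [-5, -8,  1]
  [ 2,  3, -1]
e^{tA} =
  [-3*t^2*exp(-t)/2 + 7*t*exp(-t) + exp(-t), -3*t^2*exp(-t)/2 + 10*t*exp(-t), 3*t^2*exp(-t)/2 - t*exp(-t)]
  [t^2*exp(-t) - 5*t*exp(-t), t^2*exp(-t) - 7*t*exp(-t) + exp(-t), -t^2*exp(-t) + t*exp(-t)]
  [-t^2*exp(-t)/2 + 2*t*exp(-t), -t^2*exp(-t)/2 + 3*t*exp(-t), t^2*exp(-t)/2 + exp(-t)]

Strategy: write A = P · J · P⁻¹ where J is a Jordan canonical form, so e^{tA} = P · e^{tJ} · P⁻¹, and e^{tJ} can be computed block-by-block.

A has Jordan form
J =
  [-1,  1,  0]
  [ 0, -1,  1]
  [ 0,  0, -1]
(up to reordering of blocks).

Per-block formulas:
  For a 3×3 Jordan block J_3(-1): exp(t · J_3(-1)) = e^(-1t)·(I + t·N + (t^2/2)·N^2), where N is the 3×3 nilpotent shift.

After assembling e^{tJ} and conjugating by P, we get:

e^{tA} =
  [-3*t^2*exp(-t)/2 + 7*t*exp(-t) + exp(-t), -3*t^2*exp(-t)/2 + 10*t*exp(-t), 3*t^2*exp(-t)/2 - t*exp(-t)]
  [t^2*exp(-t) - 5*t*exp(-t), t^2*exp(-t) - 7*t*exp(-t) + exp(-t), -t^2*exp(-t) + t*exp(-t)]
  [-t^2*exp(-t)/2 + 2*t*exp(-t), -t^2*exp(-t)/2 + 3*t*exp(-t), t^2*exp(-t)/2 + exp(-t)]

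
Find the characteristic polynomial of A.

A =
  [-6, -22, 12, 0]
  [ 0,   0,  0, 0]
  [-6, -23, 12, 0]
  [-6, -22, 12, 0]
x^4 - 6*x^3

Expanding det(x·I − A) (e.g. by cofactor expansion or by noting that A is similar to its Jordan form J, which has the same characteristic polynomial as A) gives
  χ_A(x) = x^4 - 6*x^3
which factors as x^3*(x - 6). The eigenvalues (with algebraic multiplicities) are λ = 0 with multiplicity 3, λ = 6 with multiplicity 1.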